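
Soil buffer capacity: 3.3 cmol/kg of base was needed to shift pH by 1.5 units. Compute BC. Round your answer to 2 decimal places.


Step 1: BC = change in base / change in pH
Step 2: BC = 3.3 / 1.5
Step 3: BC = 2.2 cmol/(kg*pH unit)

2.2


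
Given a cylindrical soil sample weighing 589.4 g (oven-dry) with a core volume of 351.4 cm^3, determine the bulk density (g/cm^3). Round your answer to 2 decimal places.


Step 1: Identify the formula: BD = dry mass / volume
Step 2: Substitute values: BD = 589.4 / 351.4
Step 3: BD = 1.68 g/cm^3

1.68


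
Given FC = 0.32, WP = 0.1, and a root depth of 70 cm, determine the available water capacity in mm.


Step 1: Available water = (FC - WP) * depth * 10
Step 2: AW = (0.32 - 0.1) * 70 * 10
Step 3: AW = 0.22 * 70 * 10
Step 4: AW = 154.0 mm

154.0


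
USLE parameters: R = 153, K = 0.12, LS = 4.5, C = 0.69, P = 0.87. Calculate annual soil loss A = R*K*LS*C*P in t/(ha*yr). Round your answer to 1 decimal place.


Step 1: A = R * K * LS * C * P
Step 2: R * K = 153 * 0.12 = 18.36
Step 3: (R*K) * LS = 18.36 * 4.5 = 82.62
Step 4: * C * P = 82.62 * 0.69 * 0.87 = 49.6
Step 5: A = 49.6 t/(ha*yr)

49.6


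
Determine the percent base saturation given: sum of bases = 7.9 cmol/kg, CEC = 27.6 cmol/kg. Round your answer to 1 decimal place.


Step 1: BS = 100 * (sum of bases) / CEC
Step 2: BS = 100 * 7.9 / 27.6
Step 3: BS = 28.6%

28.6


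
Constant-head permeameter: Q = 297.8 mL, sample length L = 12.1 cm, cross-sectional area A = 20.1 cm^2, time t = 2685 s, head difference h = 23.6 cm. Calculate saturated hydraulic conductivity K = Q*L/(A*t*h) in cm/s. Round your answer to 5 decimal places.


Step 1: K = Q * L / (A * t * h)
Step 2: Numerator = 297.8 * 12.1 = 3603.38
Step 3: Denominator = 20.1 * 2685 * 23.6 = 1273656.6
Step 4: K = 3603.38 / 1273656.6 = 0.00283 cm/s

0.00283


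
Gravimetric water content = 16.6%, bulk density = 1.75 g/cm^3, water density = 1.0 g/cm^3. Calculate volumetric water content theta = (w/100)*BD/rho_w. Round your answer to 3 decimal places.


Step 1: theta = (w / 100) * BD / rho_w
Step 2: theta = (16.6 / 100) * 1.75 / 1.0
Step 3: theta = 0.166 * 1.75
Step 4: theta = 0.291

0.291


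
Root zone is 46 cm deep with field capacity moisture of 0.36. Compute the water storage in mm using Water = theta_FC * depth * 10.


Step 1: Water (mm) = theta_FC * depth (cm) * 10
Step 2: Water = 0.36 * 46 * 10
Step 3: Water = 165.6 mm

165.6


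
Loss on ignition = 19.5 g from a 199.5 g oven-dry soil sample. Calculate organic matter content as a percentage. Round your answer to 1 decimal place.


Step 1: OM% = 100 * LOI / sample mass
Step 2: OM = 100 * 19.5 / 199.5
Step 3: OM = 9.8%

9.8


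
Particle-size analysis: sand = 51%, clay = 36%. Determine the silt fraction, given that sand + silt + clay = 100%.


Step 1: sand + silt + clay = 100%
Step 2: silt = 100 - sand - clay
Step 3: silt = 100 - 51 - 36
Step 4: silt = 13%

13


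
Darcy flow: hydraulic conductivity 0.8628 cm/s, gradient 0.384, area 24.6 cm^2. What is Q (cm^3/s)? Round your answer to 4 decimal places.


Step 1: Apply Darcy's law: Q = K * i * A
Step 2: Q = 0.8628 * 0.384 * 24.6
Step 3: Q = 8.1504 cm^3/s

8.1504


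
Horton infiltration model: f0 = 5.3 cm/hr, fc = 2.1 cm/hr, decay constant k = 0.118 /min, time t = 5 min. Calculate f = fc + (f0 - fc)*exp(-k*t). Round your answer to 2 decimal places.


Step 1: f = fc + (f0 - fc) * exp(-k * t)
Step 2: exp(-0.118 * 5) = 0.554327
Step 3: f = 2.1 + (5.3 - 2.1) * 0.554327
Step 4: f = 2.1 + 3.2 * 0.554327
Step 5: f = 3.87 cm/hr

3.87


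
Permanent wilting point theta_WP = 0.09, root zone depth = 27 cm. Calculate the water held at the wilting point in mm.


Step 1: Water (mm) = theta_WP * depth * 10
Step 2: Water = 0.09 * 27 * 10
Step 3: Water = 24.3 mm

24.3


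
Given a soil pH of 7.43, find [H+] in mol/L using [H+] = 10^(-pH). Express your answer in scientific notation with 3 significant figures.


Step 1: [H+] = 10^(-pH)
Step 2: [H+] = 10^(-7.43)
Step 3: [H+] = 3.72e-08 mol/L

3.72e-08


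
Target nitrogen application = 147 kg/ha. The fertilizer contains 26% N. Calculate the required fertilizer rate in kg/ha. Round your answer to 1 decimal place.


Step 1: Fertilizer rate = target N / (N content / 100)
Step 2: Rate = 147 / (26 / 100)
Step 3: Rate = 147 / 0.26
Step 4: Rate = 565.4 kg/ha

565.4


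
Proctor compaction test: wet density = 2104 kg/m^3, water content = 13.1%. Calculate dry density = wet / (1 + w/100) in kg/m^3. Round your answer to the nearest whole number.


Step 1: Dry density = wet density / (1 + w/100)
Step 2: Dry density = 2104 / (1 + 13.1/100)
Step 3: Dry density = 2104 / 1.131
Step 4: Dry density = 1860 kg/m^3

1860


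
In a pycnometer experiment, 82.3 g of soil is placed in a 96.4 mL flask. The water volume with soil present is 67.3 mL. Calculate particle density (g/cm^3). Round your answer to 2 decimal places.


Step 1: Volume of solids = flask volume - water volume with soil
Step 2: V_solids = 96.4 - 67.3 = 29.1 mL
Step 3: Particle density = mass / V_solids = 82.3 / 29.1 = 2.83 g/cm^3

2.83


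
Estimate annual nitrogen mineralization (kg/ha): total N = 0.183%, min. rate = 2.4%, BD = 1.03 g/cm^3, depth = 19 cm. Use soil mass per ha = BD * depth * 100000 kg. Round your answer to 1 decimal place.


Step 1: Soil mass per ha = BD * depth * 100000 = 1.03 * 19 * 100000 = 1957000 kg
Step 2: Total N pool = soil mass * N%/100 = 1957000 * 0.183/100 = 3581.31 kg/ha
Step 3: N mineralized = N pool * rate%/100 = 3581.31 * 2.4/100 = 86.0 kg/ha/yr

86.0


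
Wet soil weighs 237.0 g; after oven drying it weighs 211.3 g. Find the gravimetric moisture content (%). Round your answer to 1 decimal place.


Step 1: Water mass = wet - dry = 237.0 - 211.3 = 25.7 g
Step 2: w = 100 * water mass / dry mass
Step 3: w = 100 * 25.7 / 211.3 = 12.2%

12.2


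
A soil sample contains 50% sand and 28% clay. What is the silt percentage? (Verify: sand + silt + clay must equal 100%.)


Step 1: sand + silt + clay = 100%
Step 2: silt = 100 - sand - clay
Step 3: silt = 100 - 50 - 28
Step 4: silt = 22%

22


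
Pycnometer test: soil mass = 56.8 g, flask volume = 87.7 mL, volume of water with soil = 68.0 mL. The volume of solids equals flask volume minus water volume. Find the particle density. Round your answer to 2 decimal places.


Step 1: Volume of solids = flask volume - water volume with soil
Step 2: V_solids = 87.7 - 68.0 = 19.7 mL
Step 3: Particle density = mass / V_solids = 56.8 / 19.7 = 2.88 g/cm^3

2.88


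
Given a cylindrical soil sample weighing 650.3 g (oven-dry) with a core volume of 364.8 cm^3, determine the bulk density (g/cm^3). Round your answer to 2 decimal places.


Step 1: Identify the formula: BD = dry mass / volume
Step 2: Substitute values: BD = 650.3 / 364.8
Step 3: BD = 1.78 g/cm^3

1.78


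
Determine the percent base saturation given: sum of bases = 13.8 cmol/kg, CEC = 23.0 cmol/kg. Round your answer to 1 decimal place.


Step 1: BS = 100 * (sum of bases) / CEC
Step 2: BS = 100 * 13.8 / 23.0
Step 3: BS = 60.0%

60.0


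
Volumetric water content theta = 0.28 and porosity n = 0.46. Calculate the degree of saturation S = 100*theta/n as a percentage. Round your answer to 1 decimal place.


Step 1: S = 100 * theta_v / n
Step 2: S = 100 * 0.28 / 0.46
Step 3: S = 60.9%

60.9


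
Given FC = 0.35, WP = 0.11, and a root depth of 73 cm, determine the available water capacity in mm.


Step 1: Available water = (FC - WP) * depth * 10
Step 2: AW = (0.35 - 0.11) * 73 * 10
Step 3: AW = 0.24 * 73 * 10
Step 4: AW = 175.2 mm

175.2


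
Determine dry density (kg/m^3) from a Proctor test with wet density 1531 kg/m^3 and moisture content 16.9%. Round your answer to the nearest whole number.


Step 1: Dry density = wet density / (1 + w/100)
Step 2: Dry density = 1531 / (1 + 16.9/100)
Step 3: Dry density = 1531 / 1.169
Step 4: Dry density = 1310 kg/m^3

1310


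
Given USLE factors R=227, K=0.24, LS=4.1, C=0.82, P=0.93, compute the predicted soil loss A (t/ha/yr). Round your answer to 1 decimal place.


Step 1: A = R * K * LS * C * P
Step 2: R * K = 227 * 0.24 = 54.48
Step 3: (R*K) * LS = 54.48 * 4.1 = 223.368
Step 4: * C * P = 223.368 * 0.82 * 0.93 = 170.3
Step 5: A = 170.3 t/(ha*yr)

170.3


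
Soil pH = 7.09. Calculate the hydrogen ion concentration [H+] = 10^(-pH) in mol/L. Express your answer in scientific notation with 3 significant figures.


Step 1: [H+] = 10^(-pH)
Step 2: [H+] = 10^(-7.09)
Step 3: [H+] = 8.13e-08 mol/L

8.13e-08


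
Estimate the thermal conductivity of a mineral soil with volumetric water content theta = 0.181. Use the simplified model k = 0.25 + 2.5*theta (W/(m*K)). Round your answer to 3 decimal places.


Step 1: k = 0.25 + 2.5 * theta
Step 2: k = 0.25 + 2.5 * 0.181
Step 3: k = 0.25 + 0.453
Step 4: k = 0.703 W/(m*K)

0.703


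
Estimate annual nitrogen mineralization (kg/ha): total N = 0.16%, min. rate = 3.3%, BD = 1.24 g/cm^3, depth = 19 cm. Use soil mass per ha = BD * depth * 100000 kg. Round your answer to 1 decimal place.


Step 1: Soil mass per ha = BD * depth * 100000 = 1.24 * 19 * 100000 = 2356000 kg
Step 2: Total N pool = soil mass * N%/100 = 2356000 * 0.16/100 = 3769.6 kg/ha
Step 3: N mineralized = N pool * rate%/100 = 3769.6 * 3.3/100 = 124.4 kg/ha/yr

124.4


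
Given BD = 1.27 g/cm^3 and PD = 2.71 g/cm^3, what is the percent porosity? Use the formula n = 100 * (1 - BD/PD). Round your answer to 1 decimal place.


Step 1: Formula: n = 100 * (1 - BD / PD)
Step 2: n = 100 * (1 - 1.27 / 2.71)
Step 3: n = 100 * (1 - 0.46863)
Step 4: n = 53.1%

53.1


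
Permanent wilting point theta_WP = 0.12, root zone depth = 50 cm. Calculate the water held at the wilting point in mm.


Step 1: Water (mm) = theta_WP * depth * 10
Step 2: Water = 0.12 * 50 * 10
Step 3: Water = 60.0 mm

60.0


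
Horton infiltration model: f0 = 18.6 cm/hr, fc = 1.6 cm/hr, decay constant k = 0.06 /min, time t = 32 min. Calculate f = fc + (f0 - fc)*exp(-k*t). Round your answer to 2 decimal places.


Step 1: f = fc + (f0 - fc) * exp(-k * t)
Step 2: exp(-0.06 * 32) = 0.146607
Step 3: f = 1.6 + (18.6 - 1.6) * 0.146607
Step 4: f = 1.6 + 17.0 * 0.146607
Step 5: f = 4.09 cm/hr

4.09


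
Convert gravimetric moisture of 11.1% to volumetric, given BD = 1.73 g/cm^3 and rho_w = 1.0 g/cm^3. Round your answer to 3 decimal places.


Step 1: theta = (w / 100) * BD / rho_w
Step 2: theta = (11.1 / 100) * 1.73 / 1.0
Step 3: theta = 0.111 * 1.73
Step 4: theta = 0.192

0.192


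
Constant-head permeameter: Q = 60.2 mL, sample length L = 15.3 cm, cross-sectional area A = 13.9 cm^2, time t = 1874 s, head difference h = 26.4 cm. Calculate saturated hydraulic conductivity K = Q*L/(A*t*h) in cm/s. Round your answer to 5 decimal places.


Step 1: K = Q * L / (A * t * h)
Step 2: Numerator = 60.2 * 15.3 = 921.06
Step 3: Denominator = 13.9 * 1874 * 26.4 = 687683.04
Step 4: K = 921.06 / 687683.04 = 0.00134 cm/s

0.00134


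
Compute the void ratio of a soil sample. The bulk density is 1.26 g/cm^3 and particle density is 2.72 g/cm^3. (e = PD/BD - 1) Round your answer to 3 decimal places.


Step 1: e = PD / BD - 1
Step 2: e = 2.72 / 1.26 - 1
Step 3: e = 2.15873 - 1
Step 4: e = 1.159

1.159


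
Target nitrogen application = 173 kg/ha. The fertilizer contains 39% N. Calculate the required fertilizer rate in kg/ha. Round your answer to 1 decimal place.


Step 1: Fertilizer rate = target N / (N content / 100)
Step 2: Rate = 173 / (39 / 100)
Step 3: Rate = 173 / 0.39
Step 4: Rate = 443.6 kg/ha

443.6


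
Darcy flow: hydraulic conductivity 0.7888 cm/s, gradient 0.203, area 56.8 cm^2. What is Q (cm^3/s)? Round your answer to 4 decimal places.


Step 1: Apply Darcy's law: Q = K * i * A
Step 2: Q = 0.7888 * 0.203 * 56.8
Step 3: Q = 9.0952 cm^3/s

9.0952


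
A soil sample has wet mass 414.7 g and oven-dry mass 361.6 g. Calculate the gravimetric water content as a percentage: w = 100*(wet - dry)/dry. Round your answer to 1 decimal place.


Step 1: Water mass = wet - dry = 414.7 - 361.6 = 53.1 g
Step 2: w = 100 * water mass / dry mass
Step 3: w = 100 * 53.1 / 361.6 = 14.7%

14.7


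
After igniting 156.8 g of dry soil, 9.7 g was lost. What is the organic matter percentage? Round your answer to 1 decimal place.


Step 1: OM% = 100 * LOI / sample mass
Step 2: OM = 100 * 9.7 / 156.8
Step 3: OM = 6.2%

6.2


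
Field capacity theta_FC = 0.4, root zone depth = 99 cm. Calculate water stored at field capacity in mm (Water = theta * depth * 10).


Step 1: Water (mm) = theta_FC * depth (cm) * 10
Step 2: Water = 0.4 * 99 * 10
Step 3: Water = 396.0 mm

396.0


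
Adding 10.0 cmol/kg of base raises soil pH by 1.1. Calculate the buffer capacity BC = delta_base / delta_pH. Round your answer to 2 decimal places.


Step 1: BC = change in base / change in pH
Step 2: BC = 10.0 / 1.1
Step 3: BC = 9.09 cmol/(kg*pH unit)

9.09


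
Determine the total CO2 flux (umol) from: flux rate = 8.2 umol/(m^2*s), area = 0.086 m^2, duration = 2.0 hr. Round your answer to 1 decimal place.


Step 1: Convert time to seconds: 2.0 hr * 3600 = 7200.0 s
Step 2: Total = flux * area * time_s
Step 3: Total = 8.2 * 0.086 * 7200.0
Step 4: Total = 5077.4 umol

5077.4


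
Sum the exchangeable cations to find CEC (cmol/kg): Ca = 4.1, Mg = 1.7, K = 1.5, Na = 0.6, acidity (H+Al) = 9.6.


Step 1: CEC = Ca + Mg + K + Na + (H+Al)
Step 2: CEC = 4.1 + 1.7 + 1.5 + 0.6 + 9.6
Step 3: CEC = 17.5 cmol/kg

17.5


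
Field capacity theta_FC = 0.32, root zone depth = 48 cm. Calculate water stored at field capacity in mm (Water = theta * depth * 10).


Step 1: Water (mm) = theta_FC * depth (cm) * 10
Step 2: Water = 0.32 * 48 * 10
Step 3: Water = 153.6 mm

153.6


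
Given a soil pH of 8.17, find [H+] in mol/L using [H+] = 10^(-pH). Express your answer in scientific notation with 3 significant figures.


Step 1: [H+] = 10^(-pH)
Step 2: [H+] = 10^(-8.17)
Step 3: [H+] = 6.76e-09 mol/L

6.76e-09


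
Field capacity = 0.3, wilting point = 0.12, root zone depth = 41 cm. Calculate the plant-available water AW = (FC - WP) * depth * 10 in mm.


Step 1: Available water = (FC - WP) * depth * 10
Step 2: AW = (0.3 - 0.12) * 41 * 10
Step 3: AW = 0.18 * 41 * 10
Step 4: AW = 73.8 mm

73.8


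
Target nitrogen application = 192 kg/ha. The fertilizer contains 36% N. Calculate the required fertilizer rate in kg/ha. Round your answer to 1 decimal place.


Step 1: Fertilizer rate = target N / (N content / 100)
Step 2: Rate = 192 / (36 / 100)
Step 3: Rate = 192 / 0.36
Step 4: Rate = 533.3 kg/ha

533.3


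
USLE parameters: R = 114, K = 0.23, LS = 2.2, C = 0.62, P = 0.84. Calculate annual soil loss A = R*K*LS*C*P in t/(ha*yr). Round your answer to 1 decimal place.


Step 1: A = R * K * LS * C * P
Step 2: R * K = 114 * 0.23 = 26.22
Step 3: (R*K) * LS = 26.22 * 2.2 = 57.684
Step 4: * C * P = 57.684 * 0.62 * 0.84 = 30.0
Step 5: A = 30.0 t/(ha*yr)

30.0


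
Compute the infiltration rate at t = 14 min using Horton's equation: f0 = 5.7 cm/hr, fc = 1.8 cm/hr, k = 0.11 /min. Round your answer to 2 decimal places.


Step 1: f = fc + (f0 - fc) * exp(-k * t)
Step 2: exp(-0.11 * 14) = 0.214381
Step 3: f = 1.8 + (5.7 - 1.8) * 0.214381
Step 4: f = 1.8 + 3.9 * 0.214381
Step 5: f = 2.64 cm/hr

2.64


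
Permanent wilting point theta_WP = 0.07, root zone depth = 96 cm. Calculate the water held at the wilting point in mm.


Step 1: Water (mm) = theta_WP * depth * 10
Step 2: Water = 0.07 * 96 * 10
Step 3: Water = 67.2 mm

67.2


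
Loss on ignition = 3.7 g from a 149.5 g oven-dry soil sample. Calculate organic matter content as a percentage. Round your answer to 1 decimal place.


Step 1: OM% = 100 * LOI / sample mass
Step 2: OM = 100 * 3.7 / 149.5
Step 3: OM = 2.5%

2.5


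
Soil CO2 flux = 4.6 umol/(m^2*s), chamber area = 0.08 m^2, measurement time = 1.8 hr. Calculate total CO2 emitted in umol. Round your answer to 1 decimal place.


Step 1: Convert time to seconds: 1.8 hr * 3600 = 6480.0 s
Step 2: Total = flux * area * time_s
Step 3: Total = 4.6 * 0.08 * 6480.0
Step 4: Total = 2384.6 umol

2384.6


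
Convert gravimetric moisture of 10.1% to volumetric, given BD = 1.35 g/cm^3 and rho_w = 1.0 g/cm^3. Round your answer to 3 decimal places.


Step 1: theta = (w / 100) * BD / rho_w
Step 2: theta = (10.1 / 100) * 1.35 / 1.0
Step 3: theta = 0.101 * 1.35
Step 4: theta = 0.136

0.136


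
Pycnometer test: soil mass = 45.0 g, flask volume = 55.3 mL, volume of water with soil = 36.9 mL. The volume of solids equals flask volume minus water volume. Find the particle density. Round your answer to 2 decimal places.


Step 1: Volume of solids = flask volume - water volume with soil
Step 2: V_solids = 55.3 - 36.9 = 18.4 mL
Step 3: Particle density = mass / V_solids = 45.0 / 18.4 = 2.45 g/cm^3

2.45


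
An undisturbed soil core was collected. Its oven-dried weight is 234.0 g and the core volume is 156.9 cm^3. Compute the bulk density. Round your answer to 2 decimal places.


Step 1: Identify the formula: BD = dry mass / volume
Step 2: Substitute values: BD = 234.0 / 156.9
Step 3: BD = 1.49 g/cm^3

1.49


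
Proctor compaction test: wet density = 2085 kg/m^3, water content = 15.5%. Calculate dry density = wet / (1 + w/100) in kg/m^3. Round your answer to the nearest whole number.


Step 1: Dry density = wet density / (1 + w/100)
Step 2: Dry density = 2085 / (1 + 15.5/100)
Step 3: Dry density = 2085 / 1.155
Step 4: Dry density = 1805 kg/m^3

1805


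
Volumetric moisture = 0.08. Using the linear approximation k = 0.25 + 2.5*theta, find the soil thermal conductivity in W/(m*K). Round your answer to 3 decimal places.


Step 1: k = 0.25 + 2.5 * theta
Step 2: k = 0.25 + 2.5 * 0.08
Step 3: k = 0.25 + 0.2
Step 4: k = 0.45 W/(m*K)

0.45


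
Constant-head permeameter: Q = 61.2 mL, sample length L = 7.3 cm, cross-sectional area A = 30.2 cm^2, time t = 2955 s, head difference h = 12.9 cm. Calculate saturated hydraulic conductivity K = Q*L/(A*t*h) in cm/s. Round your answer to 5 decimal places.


Step 1: K = Q * L / (A * t * h)
Step 2: Numerator = 61.2 * 7.3 = 446.76
Step 3: Denominator = 30.2 * 2955 * 12.9 = 1151208.9
Step 4: K = 446.76 / 1151208.9 = 0.00039 cm/s

0.00039


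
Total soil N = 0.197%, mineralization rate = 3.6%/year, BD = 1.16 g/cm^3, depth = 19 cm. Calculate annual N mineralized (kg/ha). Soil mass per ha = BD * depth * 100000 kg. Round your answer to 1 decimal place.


Step 1: Soil mass per ha = BD * depth * 100000 = 1.16 * 19 * 100000 = 2204000 kg
Step 2: Total N pool = soil mass * N%/100 = 2204000 * 0.197/100 = 4341.88 kg/ha
Step 3: N mineralized = N pool * rate%/100 = 4341.88 * 3.6/100 = 156.3 kg/ha/yr

156.3


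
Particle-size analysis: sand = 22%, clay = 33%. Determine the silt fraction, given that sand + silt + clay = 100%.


Step 1: sand + silt + clay = 100%
Step 2: silt = 100 - sand - clay
Step 3: silt = 100 - 22 - 33
Step 4: silt = 45%

45


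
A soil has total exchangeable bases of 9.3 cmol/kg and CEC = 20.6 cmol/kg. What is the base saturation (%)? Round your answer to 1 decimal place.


Step 1: BS = 100 * (sum of bases) / CEC
Step 2: BS = 100 * 9.3 / 20.6
Step 3: BS = 45.1%

45.1


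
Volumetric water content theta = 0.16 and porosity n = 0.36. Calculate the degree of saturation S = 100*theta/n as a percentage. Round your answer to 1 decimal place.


Step 1: S = 100 * theta_v / n
Step 2: S = 100 * 0.16 / 0.36
Step 3: S = 44.4%

44.4


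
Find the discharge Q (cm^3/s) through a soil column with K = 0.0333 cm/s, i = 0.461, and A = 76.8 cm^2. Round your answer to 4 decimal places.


Step 1: Apply Darcy's law: Q = K * i * A
Step 2: Q = 0.0333 * 0.461 * 76.8
Step 3: Q = 1.179 cm^3/s

1.179


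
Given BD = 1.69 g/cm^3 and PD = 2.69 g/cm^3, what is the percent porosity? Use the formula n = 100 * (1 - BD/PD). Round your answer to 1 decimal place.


Step 1: Formula: n = 100 * (1 - BD / PD)
Step 2: n = 100 * (1 - 1.69 / 2.69)
Step 3: n = 100 * (1 - 0.62825)
Step 4: n = 37.2%

37.2


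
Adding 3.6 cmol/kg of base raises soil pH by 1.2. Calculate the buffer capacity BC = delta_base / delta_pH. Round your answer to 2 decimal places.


Step 1: BC = change in base / change in pH
Step 2: BC = 3.6 / 1.2
Step 3: BC = 3.0 cmol/(kg*pH unit)

3.0


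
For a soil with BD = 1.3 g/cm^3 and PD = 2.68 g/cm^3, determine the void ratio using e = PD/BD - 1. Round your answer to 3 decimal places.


Step 1: e = PD / BD - 1
Step 2: e = 2.68 / 1.3 - 1
Step 3: e = 2.06154 - 1
Step 4: e = 1.062

1.062


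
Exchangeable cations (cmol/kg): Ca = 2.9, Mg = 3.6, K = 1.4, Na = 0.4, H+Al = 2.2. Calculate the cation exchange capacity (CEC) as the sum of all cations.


Step 1: CEC = Ca + Mg + K + Na + (H+Al)
Step 2: CEC = 2.9 + 3.6 + 1.4 + 0.4 + 2.2
Step 3: CEC = 10.5 cmol/kg

10.5


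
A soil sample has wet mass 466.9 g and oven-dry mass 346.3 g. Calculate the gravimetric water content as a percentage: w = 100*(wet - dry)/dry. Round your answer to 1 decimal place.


Step 1: Water mass = wet - dry = 466.9 - 346.3 = 120.6 g
Step 2: w = 100 * water mass / dry mass
Step 3: w = 100 * 120.6 / 346.3 = 34.8%

34.8


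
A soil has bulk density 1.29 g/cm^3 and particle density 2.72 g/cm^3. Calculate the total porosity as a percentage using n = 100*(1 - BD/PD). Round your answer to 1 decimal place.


Step 1: Formula: n = 100 * (1 - BD / PD)
Step 2: n = 100 * (1 - 1.29 / 2.72)
Step 3: n = 100 * (1 - 0.47426)
Step 4: n = 52.6%

52.6


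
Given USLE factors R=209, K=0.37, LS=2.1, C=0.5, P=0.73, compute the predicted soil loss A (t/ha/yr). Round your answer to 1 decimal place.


Step 1: A = R * K * LS * C * P
Step 2: R * K = 209 * 0.37 = 77.33
Step 3: (R*K) * LS = 77.33 * 2.1 = 162.393
Step 4: * C * P = 162.393 * 0.5 * 0.73 = 59.3
Step 5: A = 59.3 t/(ha*yr)

59.3


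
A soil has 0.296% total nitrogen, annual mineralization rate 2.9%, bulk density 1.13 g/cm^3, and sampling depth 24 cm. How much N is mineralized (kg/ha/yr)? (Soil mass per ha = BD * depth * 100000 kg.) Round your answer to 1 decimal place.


Step 1: Soil mass per ha = BD * depth * 100000 = 1.13 * 24 * 100000 = 2712000 kg
Step 2: Total N pool = soil mass * N%/100 = 2712000 * 0.296/100 = 8027.52 kg/ha
Step 3: N mineralized = N pool * rate%/100 = 8027.52 * 2.9/100 = 232.8 kg/ha/yr

232.8


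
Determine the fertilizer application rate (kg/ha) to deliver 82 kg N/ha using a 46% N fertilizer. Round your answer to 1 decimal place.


Step 1: Fertilizer rate = target N / (N content / 100)
Step 2: Rate = 82 / (46 / 100)
Step 3: Rate = 82 / 0.46
Step 4: Rate = 178.3 kg/ha

178.3


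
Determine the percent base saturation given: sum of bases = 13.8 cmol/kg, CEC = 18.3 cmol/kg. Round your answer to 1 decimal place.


Step 1: BS = 100 * (sum of bases) / CEC
Step 2: BS = 100 * 13.8 / 18.3
Step 3: BS = 75.4%

75.4


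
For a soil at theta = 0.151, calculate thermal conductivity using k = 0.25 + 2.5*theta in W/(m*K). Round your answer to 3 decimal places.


Step 1: k = 0.25 + 2.5 * theta
Step 2: k = 0.25 + 2.5 * 0.151
Step 3: k = 0.25 + 0.378
Step 4: k = 0.628 W/(m*K)

0.628


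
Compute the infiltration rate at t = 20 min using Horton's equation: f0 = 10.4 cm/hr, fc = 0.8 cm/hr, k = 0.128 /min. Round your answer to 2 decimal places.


Step 1: f = fc + (f0 - fc) * exp(-k * t)
Step 2: exp(-0.128 * 20) = 0.077305
Step 3: f = 0.8 + (10.4 - 0.8) * 0.077305
Step 4: f = 0.8 + 9.6 * 0.077305
Step 5: f = 1.54 cm/hr

1.54


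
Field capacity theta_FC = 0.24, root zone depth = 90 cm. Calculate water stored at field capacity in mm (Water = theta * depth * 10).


Step 1: Water (mm) = theta_FC * depth (cm) * 10
Step 2: Water = 0.24 * 90 * 10
Step 3: Water = 216.0 mm

216.0


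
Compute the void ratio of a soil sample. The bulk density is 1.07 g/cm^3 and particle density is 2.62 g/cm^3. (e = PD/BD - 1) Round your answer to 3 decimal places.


Step 1: e = PD / BD - 1
Step 2: e = 2.62 / 1.07 - 1
Step 3: e = 2.4486 - 1
Step 4: e = 1.449

1.449


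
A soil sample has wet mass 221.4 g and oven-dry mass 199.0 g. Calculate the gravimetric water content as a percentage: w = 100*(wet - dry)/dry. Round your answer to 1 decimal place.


Step 1: Water mass = wet - dry = 221.4 - 199.0 = 22.4 g
Step 2: w = 100 * water mass / dry mass
Step 3: w = 100 * 22.4 / 199.0 = 11.3%

11.3


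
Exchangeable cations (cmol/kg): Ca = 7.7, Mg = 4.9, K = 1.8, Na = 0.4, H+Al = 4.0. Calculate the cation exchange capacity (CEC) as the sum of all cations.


Step 1: CEC = Ca + Mg + K + Na + (H+Al)
Step 2: CEC = 7.7 + 4.9 + 1.8 + 0.4 + 4.0
Step 3: CEC = 18.8 cmol/kg

18.8


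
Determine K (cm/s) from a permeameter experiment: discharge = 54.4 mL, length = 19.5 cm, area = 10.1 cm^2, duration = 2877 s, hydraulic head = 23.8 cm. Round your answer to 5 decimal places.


Step 1: K = Q * L / (A * t * h)
Step 2: Numerator = 54.4 * 19.5 = 1060.8
Step 3: Denominator = 10.1 * 2877 * 23.8 = 691573.26
Step 4: K = 1060.8 / 691573.26 = 0.00153 cm/s

0.00153


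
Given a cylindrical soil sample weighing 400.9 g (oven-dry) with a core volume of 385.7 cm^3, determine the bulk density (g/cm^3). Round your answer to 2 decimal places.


Step 1: Identify the formula: BD = dry mass / volume
Step 2: Substitute values: BD = 400.9 / 385.7
Step 3: BD = 1.04 g/cm^3

1.04


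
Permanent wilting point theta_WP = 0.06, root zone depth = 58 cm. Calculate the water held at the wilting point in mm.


Step 1: Water (mm) = theta_WP * depth * 10
Step 2: Water = 0.06 * 58 * 10
Step 3: Water = 34.8 mm

34.8


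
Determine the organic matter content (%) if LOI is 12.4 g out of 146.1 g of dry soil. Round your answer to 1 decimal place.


Step 1: OM% = 100 * LOI / sample mass
Step 2: OM = 100 * 12.4 / 146.1
Step 3: OM = 8.5%

8.5


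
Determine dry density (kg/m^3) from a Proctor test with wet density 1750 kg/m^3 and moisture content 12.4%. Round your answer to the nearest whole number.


Step 1: Dry density = wet density / (1 + w/100)
Step 2: Dry density = 1750 / (1 + 12.4/100)
Step 3: Dry density = 1750 / 1.124
Step 4: Dry density = 1557 kg/m^3

1557


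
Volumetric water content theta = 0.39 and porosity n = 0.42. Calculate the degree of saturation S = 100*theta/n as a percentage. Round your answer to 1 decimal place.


Step 1: S = 100 * theta_v / n
Step 2: S = 100 * 0.39 / 0.42
Step 3: S = 92.9%

92.9


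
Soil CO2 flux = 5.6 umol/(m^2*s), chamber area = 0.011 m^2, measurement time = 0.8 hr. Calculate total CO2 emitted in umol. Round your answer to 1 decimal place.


Step 1: Convert time to seconds: 0.8 hr * 3600 = 2880.0 s
Step 2: Total = flux * area * time_s
Step 3: Total = 5.6 * 0.011 * 2880.0
Step 4: Total = 177.4 umol

177.4


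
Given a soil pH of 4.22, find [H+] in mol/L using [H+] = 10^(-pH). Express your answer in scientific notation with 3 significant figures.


Step 1: [H+] = 10^(-pH)
Step 2: [H+] = 10^(-4.22)
Step 3: [H+] = 6.03e-05 mol/L

6.03e-05


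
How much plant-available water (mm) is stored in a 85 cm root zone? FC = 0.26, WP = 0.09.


Step 1: Available water = (FC - WP) * depth * 10
Step 2: AW = (0.26 - 0.09) * 85 * 10
Step 3: AW = 0.17 * 85 * 10
Step 4: AW = 144.5 mm

144.5


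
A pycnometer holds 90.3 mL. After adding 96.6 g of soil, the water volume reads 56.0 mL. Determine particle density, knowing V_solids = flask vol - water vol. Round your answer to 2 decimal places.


Step 1: Volume of solids = flask volume - water volume with soil
Step 2: V_solids = 90.3 - 56.0 = 34.3 mL
Step 3: Particle density = mass / V_solids = 96.6 / 34.3 = 2.82 g/cm^3

2.82


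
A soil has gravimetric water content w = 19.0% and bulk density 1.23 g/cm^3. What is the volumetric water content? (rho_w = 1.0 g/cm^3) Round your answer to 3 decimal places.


Step 1: theta = (w / 100) * BD / rho_w
Step 2: theta = (19.0 / 100) * 1.23 / 1.0
Step 3: theta = 0.19 * 1.23
Step 4: theta = 0.234

0.234


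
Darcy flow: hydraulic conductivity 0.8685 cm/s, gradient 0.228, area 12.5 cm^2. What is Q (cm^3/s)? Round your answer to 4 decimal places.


Step 1: Apply Darcy's law: Q = K * i * A
Step 2: Q = 0.8685 * 0.228 * 12.5
Step 3: Q = 2.4752 cm^3/s

2.4752


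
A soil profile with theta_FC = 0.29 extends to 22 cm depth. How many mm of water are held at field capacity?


Step 1: Water (mm) = theta_FC * depth (cm) * 10
Step 2: Water = 0.29 * 22 * 10
Step 3: Water = 63.8 mm

63.8


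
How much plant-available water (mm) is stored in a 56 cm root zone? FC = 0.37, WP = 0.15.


Step 1: Available water = (FC - WP) * depth * 10
Step 2: AW = (0.37 - 0.15) * 56 * 10
Step 3: AW = 0.22 * 56 * 10
Step 4: AW = 123.2 mm

123.2


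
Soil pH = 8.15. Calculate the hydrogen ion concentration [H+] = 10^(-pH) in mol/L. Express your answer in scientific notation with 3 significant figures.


Step 1: [H+] = 10^(-pH)
Step 2: [H+] = 10^(-8.15)
Step 3: [H+] = 7.08e-09 mol/L

7.08e-09


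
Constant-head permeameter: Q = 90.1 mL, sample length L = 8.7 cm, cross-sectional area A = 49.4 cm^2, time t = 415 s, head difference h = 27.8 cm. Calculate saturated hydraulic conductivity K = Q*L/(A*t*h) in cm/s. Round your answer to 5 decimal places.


Step 1: K = Q * L / (A * t * h)
Step 2: Numerator = 90.1 * 8.7 = 783.87
Step 3: Denominator = 49.4 * 415 * 27.8 = 569927.8
Step 4: K = 783.87 / 569927.8 = 0.00138 cm/s

0.00138


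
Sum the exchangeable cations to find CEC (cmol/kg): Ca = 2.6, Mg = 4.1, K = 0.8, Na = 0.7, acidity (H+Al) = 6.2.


Step 1: CEC = Ca + Mg + K + Na + (H+Al)
Step 2: CEC = 2.6 + 4.1 + 0.8 + 0.7 + 6.2
Step 3: CEC = 14.4 cmol/kg

14.4


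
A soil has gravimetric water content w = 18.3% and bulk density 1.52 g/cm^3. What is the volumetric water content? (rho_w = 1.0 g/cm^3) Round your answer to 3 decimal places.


Step 1: theta = (w / 100) * BD / rho_w
Step 2: theta = (18.3 / 100) * 1.52 / 1.0
Step 3: theta = 0.183 * 1.52
Step 4: theta = 0.278

0.278


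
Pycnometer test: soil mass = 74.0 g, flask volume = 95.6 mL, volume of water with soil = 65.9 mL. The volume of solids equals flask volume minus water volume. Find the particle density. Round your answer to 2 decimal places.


Step 1: Volume of solids = flask volume - water volume with soil
Step 2: V_solids = 95.6 - 65.9 = 29.7 mL
Step 3: Particle density = mass / V_solids = 74.0 / 29.7 = 2.49 g/cm^3

2.49


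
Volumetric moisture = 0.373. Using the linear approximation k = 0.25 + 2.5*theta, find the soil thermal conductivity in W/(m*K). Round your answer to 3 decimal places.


Step 1: k = 0.25 + 2.5 * theta
Step 2: k = 0.25 + 2.5 * 0.373
Step 3: k = 0.25 + 0.933
Step 4: k = 1.183 W/(m*K)

1.183


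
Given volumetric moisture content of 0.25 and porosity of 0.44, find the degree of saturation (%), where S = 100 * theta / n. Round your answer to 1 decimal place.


Step 1: S = 100 * theta_v / n
Step 2: S = 100 * 0.25 / 0.44
Step 3: S = 56.8%

56.8


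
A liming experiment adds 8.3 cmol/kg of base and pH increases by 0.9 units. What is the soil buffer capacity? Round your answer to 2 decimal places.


Step 1: BC = change in base / change in pH
Step 2: BC = 8.3 / 0.9
Step 3: BC = 9.22 cmol/(kg*pH unit)

9.22


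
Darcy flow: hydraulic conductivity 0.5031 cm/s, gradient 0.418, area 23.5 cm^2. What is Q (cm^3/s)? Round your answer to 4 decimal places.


Step 1: Apply Darcy's law: Q = K * i * A
Step 2: Q = 0.5031 * 0.418 * 23.5
Step 3: Q = 4.942 cm^3/s

4.942


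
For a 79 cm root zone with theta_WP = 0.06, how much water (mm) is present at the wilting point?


Step 1: Water (mm) = theta_WP * depth * 10
Step 2: Water = 0.06 * 79 * 10
Step 3: Water = 47.4 mm

47.4


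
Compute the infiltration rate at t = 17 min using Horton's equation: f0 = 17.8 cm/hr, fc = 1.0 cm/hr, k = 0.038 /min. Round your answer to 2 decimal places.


Step 1: f = fc + (f0 - fc) * exp(-k * t)
Step 2: exp(-0.038 * 17) = 0.524138
Step 3: f = 1.0 + (17.8 - 1.0) * 0.524138
Step 4: f = 1.0 + 16.8 * 0.524138
Step 5: f = 9.81 cm/hr

9.81


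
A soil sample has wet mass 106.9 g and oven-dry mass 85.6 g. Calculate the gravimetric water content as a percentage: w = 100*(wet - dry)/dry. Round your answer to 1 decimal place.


Step 1: Water mass = wet - dry = 106.9 - 85.6 = 21.3 g
Step 2: w = 100 * water mass / dry mass
Step 3: w = 100 * 21.3 / 85.6 = 24.9%

24.9


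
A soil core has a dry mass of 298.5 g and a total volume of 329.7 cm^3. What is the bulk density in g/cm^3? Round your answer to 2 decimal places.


Step 1: Identify the formula: BD = dry mass / volume
Step 2: Substitute values: BD = 298.5 / 329.7
Step 3: BD = 0.91 g/cm^3

0.91


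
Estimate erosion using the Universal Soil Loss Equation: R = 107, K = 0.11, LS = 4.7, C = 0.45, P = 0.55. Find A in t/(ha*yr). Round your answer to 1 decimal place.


Step 1: A = R * K * LS * C * P
Step 2: R * K = 107 * 0.11 = 11.77
Step 3: (R*K) * LS = 11.77 * 4.7 = 55.319
Step 4: * C * P = 55.319 * 0.45 * 0.55 = 13.7
Step 5: A = 13.7 t/(ha*yr)

13.7


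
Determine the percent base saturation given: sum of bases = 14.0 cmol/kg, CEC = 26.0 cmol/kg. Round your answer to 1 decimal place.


Step 1: BS = 100 * (sum of bases) / CEC
Step 2: BS = 100 * 14.0 / 26.0
Step 3: BS = 53.8%

53.8


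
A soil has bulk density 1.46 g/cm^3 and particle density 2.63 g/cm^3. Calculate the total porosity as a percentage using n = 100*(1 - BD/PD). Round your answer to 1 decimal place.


Step 1: Formula: n = 100 * (1 - BD / PD)
Step 2: n = 100 * (1 - 1.46 / 2.63)
Step 3: n = 100 * (1 - 0.55513)
Step 4: n = 44.5%

44.5


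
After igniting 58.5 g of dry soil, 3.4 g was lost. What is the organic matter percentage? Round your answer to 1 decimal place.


Step 1: OM% = 100 * LOI / sample mass
Step 2: OM = 100 * 3.4 / 58.5
Step 3: OM = 5.8%

5.8


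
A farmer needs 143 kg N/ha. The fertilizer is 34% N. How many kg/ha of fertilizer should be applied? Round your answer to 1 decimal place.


Step 1: Fertilizer rate = target N / (N content / 100)
Step 2: Rate = 143 / (34 / 100)
Step 3: Rate = 143 / 0.34
Step 4: Rate = 420.6 kg/ha

420.6


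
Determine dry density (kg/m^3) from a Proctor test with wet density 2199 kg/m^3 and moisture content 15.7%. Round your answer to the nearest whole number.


Step 1: Dry density = wet density / (1 + w/100)
Step 2: Dry density = 2199 / (1 + 15.7/100)
Step 3: Dry density = 2199 / 1.157
Step 4: Dry density = 1901 kg/m^3

1901


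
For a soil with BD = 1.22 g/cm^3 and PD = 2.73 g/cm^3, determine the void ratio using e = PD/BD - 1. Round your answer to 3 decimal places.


Step 1: e = PD / BD - 1
Step 2: e = 2.73 / 1.22 - 1
Step 3: e = 2.2377 - 1
Step 4: e = 1.238

1.238


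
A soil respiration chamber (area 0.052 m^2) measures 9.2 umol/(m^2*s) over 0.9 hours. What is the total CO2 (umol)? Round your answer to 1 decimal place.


Step 1: Convert time to seconds: 0.9 hr * 3600 = 3240.0 s
Step 2: Total = flux * area * time_s
Step 3: Total = 9.2 * 0.052 * 3240.0
Step 4: Total = 1550.0 umol

1550.0


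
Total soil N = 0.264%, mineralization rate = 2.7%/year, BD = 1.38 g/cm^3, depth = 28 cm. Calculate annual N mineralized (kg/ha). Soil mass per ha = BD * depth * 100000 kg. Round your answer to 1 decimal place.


Step 1: Soil mass per ha = BD * depth * 100000 = 1.38 * 28 * 100000 = 3864000 kg
Step 2: Total N pool = soil mass * N%/100 = 3864000 * 0.264/100 = 10200.96 kg/ha
Step 3: N mineralized = N pool * rate%/100 = 10200.96 * 2.7/100 = 275.4 kg/ha/yr

275.4


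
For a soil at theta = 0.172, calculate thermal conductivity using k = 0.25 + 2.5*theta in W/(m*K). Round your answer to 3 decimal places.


Step 1: k = 0.25 + 2.5 * theta
Step 2: k = 0.25 + 2.5 * 0.172
Step 3: k = 0.25 + 0.43
Step 4: k = 0.68 W/(m*K)

0.68


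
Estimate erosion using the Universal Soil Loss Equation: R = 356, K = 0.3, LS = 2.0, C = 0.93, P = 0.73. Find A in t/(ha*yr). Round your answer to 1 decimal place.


Step 1: A = R * K * LS * C * P
Step 2: R * K = 356 * 0.3 = 106.8
Step 3: (R*K) * LS = 106.8 * 2.0 = 213.6
Step 4: * C * P = 213.6 * 0.93 * 0.73 = 145.0
Step 5: A = 145.0 t/(ha*yr)

145.0


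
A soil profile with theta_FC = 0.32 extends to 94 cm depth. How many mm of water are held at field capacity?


Step 1: Water (mm) = theta_FC * depth (cm) * 10
Step 2: Water = 0.32 * 94 * 10
Step 3: Water = 300.8 mm

300.8


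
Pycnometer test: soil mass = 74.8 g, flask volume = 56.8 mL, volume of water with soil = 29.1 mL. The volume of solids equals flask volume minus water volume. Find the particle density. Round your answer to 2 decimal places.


Step 1: Volume of solids = flask volume - water volume with soil
Step 2: V_solids = 56.8 - 29.1 = 27.7 mL
Step 3: Particle density = mass / V_solids = 74.8 / 27.7 = 2.7 g/cm^3

2.7


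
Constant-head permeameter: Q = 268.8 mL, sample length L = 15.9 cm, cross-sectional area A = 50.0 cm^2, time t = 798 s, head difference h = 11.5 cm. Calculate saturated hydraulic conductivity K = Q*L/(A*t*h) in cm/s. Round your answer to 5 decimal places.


Step 1: K = Q * L / (A * t * h)
Step 2: Numerator = 268.8 * 15.9 = 4273.92
Step 3: Denominator = 50.0 * 798 * 11.5 = 458850.0
Step 4: K = 4273.92 / 458850.0 = 0.00931 cm/s

0.00931


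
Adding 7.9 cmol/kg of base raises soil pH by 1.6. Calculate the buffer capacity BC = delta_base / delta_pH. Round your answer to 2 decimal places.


Step 1: BC = change in base / change in pH
Step 2: BC = 7.9 / 1.6
Step 3: BC = 4.94 cmol/(kg*pH unit)

4.94


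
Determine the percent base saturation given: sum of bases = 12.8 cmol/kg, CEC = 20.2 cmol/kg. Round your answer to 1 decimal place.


Step 1: BS = 100 * (sum of bases) / CEC
Step 2: BS = 100 * 12.8 / 20.2
Step 3: BS = 63.4%

63.4


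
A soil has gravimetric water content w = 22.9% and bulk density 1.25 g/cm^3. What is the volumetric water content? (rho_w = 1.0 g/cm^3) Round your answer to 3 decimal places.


Step 1: theta = (w / 100) * BD / rho_w
Step 2: theta = (22.9 / 100) * 1.25 / 1.0
Step 3: theta = 0.229 * 1.25
Step 4: theta = 0.286

0.286


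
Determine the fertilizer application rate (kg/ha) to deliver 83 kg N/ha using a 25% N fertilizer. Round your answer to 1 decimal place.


Step 1: Fertilizer rate = target N / (N content / 100)
Step 2: Rate = 83 / (25 / 100)
Step 3: Rate = 83 / 0.25
Step 4: Rate = 332.0 kg/ha

332.0


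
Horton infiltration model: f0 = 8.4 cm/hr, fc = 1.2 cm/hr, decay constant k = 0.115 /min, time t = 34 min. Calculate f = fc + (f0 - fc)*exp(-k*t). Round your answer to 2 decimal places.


Step 1: f = fc + (f0 - fc) * exp(-k * t)
Step 2: exp(-0.115 * 34) = 0.020041
Step 3: f = 1.2 + (8.4 - 1.2) * 0.020041
Step 4: f = 1.2 + 7.2 * 0.020041
Step 5: f = 1.34 cm/hr

1.34


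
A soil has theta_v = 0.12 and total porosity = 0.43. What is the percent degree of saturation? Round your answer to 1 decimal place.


Step 1: S = 100 * theta_v / n
Step 2: S = 100 * 0.12 / 0.43
Step 3: S = 27.9%

27.9


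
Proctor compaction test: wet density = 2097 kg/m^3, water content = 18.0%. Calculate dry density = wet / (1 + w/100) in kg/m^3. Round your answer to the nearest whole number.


Step 1: Dry density = wet density / (1 + w/100)
Step 2: Dry density = 2097 / (1 + 18.0/100)
Step 3: Dry density = 2097 / 1.18
Step 4: Dry density = 1777 kg/m^3

1777


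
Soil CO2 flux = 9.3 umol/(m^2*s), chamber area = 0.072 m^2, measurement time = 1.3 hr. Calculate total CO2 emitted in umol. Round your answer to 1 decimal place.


Step 1: Convert time to seconds: 1.3 hr * 3600 = 4680.0 s
Step 2: Total = flux * area * time_s
Step 3: Total = 9.3 * 0.072 * 4680.0
Step 4: Total = 3133.7 umol

3133.7


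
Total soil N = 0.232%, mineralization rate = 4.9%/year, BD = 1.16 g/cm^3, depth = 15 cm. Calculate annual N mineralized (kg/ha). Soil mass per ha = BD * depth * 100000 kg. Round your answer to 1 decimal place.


Step 1: Soil mass per ha = BD * depth * 100000 = 1.16 * 15 * 100000 = 1740000 kg
Step 2: Total N pool = soil mass * N%/100 = 1740000 * 0.232/100 = 4036.8 kg/ha
Step 3: N mineralized = N pool * rate%/100 = 4036.8 * 4.9/100 = 197.8 kg/ha/yr

197.8
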